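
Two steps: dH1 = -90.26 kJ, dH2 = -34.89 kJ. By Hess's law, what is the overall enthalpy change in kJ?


Hess's law: enthalpy is a state function, so add the step enthalpies.
dH_total = dH1 + dH2 = -90.26 + (-34.89)
dH_total = -125.15 kJ:

-125.15 kJ


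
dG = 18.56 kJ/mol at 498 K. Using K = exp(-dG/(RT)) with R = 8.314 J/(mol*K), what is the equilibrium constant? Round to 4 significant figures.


dG is in kJ/mol; multiply by 1000 to match R in J/(mol*K).
RT = 8.314 * 498 = 4140.372 J/mol
exponent = -dG*1000 / (RT) = -(18.56*1000) / 4140.372 = -4.482689
K = exp(-4.482689)
K = 0.011302979, rounded to 4 significant figures:

0.01130


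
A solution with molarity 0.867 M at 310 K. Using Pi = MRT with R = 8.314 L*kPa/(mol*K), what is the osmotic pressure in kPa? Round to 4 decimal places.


Osmotic pressure (van't Hoff): Pi = M*R*T.
RT = 8.314 * 310 = 2577.34
Pi = 0.867 * 2577.34
Pi = 2234.55378 kPa, rounded to 4 dp:

2234.5538 kPa


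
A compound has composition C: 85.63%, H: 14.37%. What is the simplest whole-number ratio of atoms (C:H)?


Assume 100 g of compound, divide each mass% by atomic mass to get moles, then normalize by the smallest to get a raw atom ratio.
Moles per 100 g: C: 85.63/12.011 = 7.1293, H: 14.37/1.008 = 14.256
Raw ratio (divide by min = 7.1293): C: 1.0, H: 2.0
Multiply by 1 to clear fractions: C: 1.0 ~= 1, H: 2.0 ~= 2
Reduce by GCD to get the simplest whole-number ratio:

1:2


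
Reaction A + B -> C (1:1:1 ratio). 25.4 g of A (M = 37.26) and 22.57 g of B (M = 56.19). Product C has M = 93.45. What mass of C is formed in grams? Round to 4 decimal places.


Find moles of each reactant; the smaller value is the limiting reagent in a 1:1:1 reaction, so moles_C equals moles of the limiter.
n_A = mass_A / M_A = 25.4 / 37.26 = 0.681696 mol
n_B = mass_B / M_B = 22.57 / 56.19 = 0.401673 mol
Limiting reagent: B (smaller), n_limiting = 0.401673 mol
mass_C = n_limiting * M_C = 0.401673 * 93.45
mass_C = 37.53634185 g, rounded to 4 dp:

37.5363 g


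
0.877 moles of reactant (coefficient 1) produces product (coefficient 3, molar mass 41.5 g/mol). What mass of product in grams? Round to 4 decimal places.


Use the coefficient ratio to convert reactant moles to product moles, then multiply by the product's molar mass.
moles_P = moles_R * (coeff_P / coeff_R) = 0.877 * (3/1) = 2.631
mass_P = moles_P * M_P = 2.631 * 41.5
mass_P = 109.1865 g, rounded to 4 dp:

109.1865 g


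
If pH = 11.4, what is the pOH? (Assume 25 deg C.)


At 25 deg C, pH + pOH = 14.
pOH = 14 - pH = 14 - 11.4
pOH = 2.6:

2.60


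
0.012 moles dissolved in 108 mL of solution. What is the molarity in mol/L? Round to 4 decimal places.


Convert volume to liters: V_L = V_mL / 1000.
V_L = 108 / 1000 = 0.108 L
M = n / V_L = 0.012 / 0.108
M = 0.11111111 mol/L, rounded to 4 dp:

0.1111 mol/L


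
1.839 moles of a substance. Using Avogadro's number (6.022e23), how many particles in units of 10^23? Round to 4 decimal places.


N = n * NA, then divide by 1e23 for the requested units.
N / 1e23 = n * 6.022
N / 1e23 = 1.839 * 6.022
N / 1e23 = 11.074458, rounded to 4 dp:

11.0745


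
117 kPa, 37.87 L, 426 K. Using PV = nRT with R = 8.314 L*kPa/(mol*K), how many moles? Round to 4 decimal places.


PV = nRT, solve for n = PV / (RT).
PV = 117 * 37.87 = 4430.79
RT = 8.314 * 426 = 3541.764
n = 4430.79 / 3541.764
n = 1.25101221 mol, rounded to 4 dp:

1.2510 mol


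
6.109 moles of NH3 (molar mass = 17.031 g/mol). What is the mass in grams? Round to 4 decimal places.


mass = n * M
mass = 6.109 * 17.031
mass = 104.042379 g, rounded to 4 dp:

104.0424 g


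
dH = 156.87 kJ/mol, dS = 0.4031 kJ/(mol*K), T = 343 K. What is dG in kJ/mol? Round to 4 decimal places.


Gibbs: dG = dH - T*dS (consistent units, dS already in kJ/(mol*K)).
T*dS = 343 * 0.4031 = 138.2633
dG = 156.87 - (138.2633)
dG = 18.6067 kJ/mol, rounded to 4 dp:

18.6067 kJ/mol


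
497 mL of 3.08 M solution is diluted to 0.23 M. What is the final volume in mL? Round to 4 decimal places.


Dilution: M1*V1 = M2*V2, solve for V2.
V2 = M1*V1 / M2
V2 = 3.08 * 497 / 0.23
V2 = 1530.76 / 0.23
V2 = 6655.47826087 mL, rounded to 4 dp:

6655.4783 mL


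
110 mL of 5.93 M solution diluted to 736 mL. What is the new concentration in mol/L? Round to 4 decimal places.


Dilution: M1*V1 = M2*V2, solve for M2.
M2 = M1*V1 / V2
M2 = 5.93 * 110 / 736
M2 = 652.3 / 736
M2 = 0.88627717 mol/L, rounded to 4 dp:

0.8863 mol/L


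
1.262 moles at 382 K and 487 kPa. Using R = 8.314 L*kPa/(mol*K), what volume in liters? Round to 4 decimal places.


PV = nRT, solve for V = nRT / P.
nRT = 1.262 * 8.314 * 382 = 4008.0464
V = 4008.0464 / 487
V = 8.23007474 L, rounded to 4 dp:

8.2301 L


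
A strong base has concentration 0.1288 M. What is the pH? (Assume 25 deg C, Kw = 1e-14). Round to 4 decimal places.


A strong base dissociates completely, so [OH-] equals the given concentration.
pOH = -log10([OH-]) = -log10(0.1288) = 0.890084
pH = 14 - pOH = 14 - 0.890084
pH = 13.109916, rounded to 4 dp:

13.1099


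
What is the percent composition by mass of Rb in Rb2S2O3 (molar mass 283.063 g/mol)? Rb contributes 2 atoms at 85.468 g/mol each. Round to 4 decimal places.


pct = 100 * (n_elem * M_elem) / M_total
mass_contribution = 2 * 85.468 = 170.936 g/mol
pct = 100 * 170.936 / 283.063
pct = 60.38797017 %, rounded to 4 dp:

60.3880 %


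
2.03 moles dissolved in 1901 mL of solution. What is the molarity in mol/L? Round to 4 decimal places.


Convert volume to liters: V_L = V_mL / 1000.
V_L = 1901 / 1000 = 1.901 L
M = n / V_L = 2.03 / 1.901
M = 1.06785902 mol/L, rounded to 4 dp:

1.0679 mol/L


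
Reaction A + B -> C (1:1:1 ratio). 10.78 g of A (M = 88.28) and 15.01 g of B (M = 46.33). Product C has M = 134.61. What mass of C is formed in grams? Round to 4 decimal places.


Find moles of each reactant; the smaller value is the limiting reagent in a 1:1:1 reaction, so moles_C equals moles of the limiter.
n_A = mass_A / M_A = 10.78 / 88.28 = 0.122111 mol
n_B = mass_B / M_B = 15.01 / 46.33 = 0.32398 mol
Limiting reagent: A (smaller), n_limiting = 0.122111 mol
mass_C = n_limiting * M_C = 0.122111 * 134.61
mass_C = 16.43736171 g, rounded to 4 dp:

16.4374 g


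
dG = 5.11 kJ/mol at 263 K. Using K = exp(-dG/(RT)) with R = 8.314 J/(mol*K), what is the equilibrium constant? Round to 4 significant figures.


dG is in kJ/mol; multiply by 1000 to match R in J/(mol*K).
RT = 8.314 * 263 = 2186.582 J/mol
exponent = -dG*1000 / (RT) = -(5.11*1000) / 2186.582 = -2.33698073
K = exp(-2.33698073)
K = 0.096618917, rounded to 4 significant figures:

0.09662


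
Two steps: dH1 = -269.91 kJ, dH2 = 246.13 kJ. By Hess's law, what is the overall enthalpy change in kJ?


Hess's law: enthalpy is a state function, so add the step enthalpies.
dH_total = dH1 + dH2 = -269.91 + (246.13)
dH_total = -23.78 kJ:

-23.78 kJ


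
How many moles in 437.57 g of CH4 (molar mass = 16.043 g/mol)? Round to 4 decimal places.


n = mass / M
n = 437.57 / 16.043
n = 27.27482391 mol, rounded to 4 dp:

27.2748 mol


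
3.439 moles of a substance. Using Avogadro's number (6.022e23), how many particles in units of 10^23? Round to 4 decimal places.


N = n * NA, then divide by 1e23 for the requested units.
N / 1e23 = n * 6.022
N / 1e23 = 3.439 * 6.022
N / 1e23 = 20.709658, rounded to 4 dp:

20.7097


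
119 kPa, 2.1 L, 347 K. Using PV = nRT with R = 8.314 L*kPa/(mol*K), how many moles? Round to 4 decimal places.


PV = nRT, solve for n = PV / (RT).
PV = 119 * 2.1 = 249.9
RT = 8.314 * 347 = 2884.958
n = 249.9 / 2884.958
n = 0.08662171 mol, rounded to 4 dp:

0.0866 mol


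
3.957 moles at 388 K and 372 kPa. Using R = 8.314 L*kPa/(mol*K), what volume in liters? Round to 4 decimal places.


PV = nRT, solve for V = nRT / P.
nRT = 3.957 * 8.314 * 388 = 12764.6172
V = 12764.6172 / 372
V = 34.3134871 L, rounded to 4 dp:

34.3135 L


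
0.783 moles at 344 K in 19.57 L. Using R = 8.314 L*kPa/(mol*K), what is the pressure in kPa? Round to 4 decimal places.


PV = nRT, solve for P = nRT / V.
nRT = 0.783 * 8.314 * 344 = 2239.3925
P = 2239.3925 / 19.57
P = 114.42986714 kPa, rounded to 4 dp:

114.4299 kPa


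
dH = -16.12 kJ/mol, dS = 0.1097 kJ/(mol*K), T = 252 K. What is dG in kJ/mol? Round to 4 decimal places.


Gibbs: dG = dH - T*dS (consistent units, dS already in kJ/(mol*K)).
T*dS = 252 * 0.1097 = 27.6444
dG = -16.12 - (27.6444)
dG = -43.7644 kJ/mol, rounded to 4 dp:

-43.7644 kJ/mol


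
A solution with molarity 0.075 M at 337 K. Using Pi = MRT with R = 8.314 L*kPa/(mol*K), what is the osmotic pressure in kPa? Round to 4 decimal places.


Osmotic pressure (van't Hoff): Pi = M*R*T.
RT = 8.314 * 337 = 2801.818
Pi = 0.075 * 2801.818
Pi = 210.13635 kPa, rounded to 4 dp:

210.1364 kPa


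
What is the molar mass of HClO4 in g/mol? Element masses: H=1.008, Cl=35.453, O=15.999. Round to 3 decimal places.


M = sum(count * atomic_mass) over atoms.
M = 1*1.008 + 1*35.453 + 4*15.999
M = 1.008 + 35.453 + 63.996
M = 100.457 g/mol, rounded to 3 dp:

100.457 g/mol


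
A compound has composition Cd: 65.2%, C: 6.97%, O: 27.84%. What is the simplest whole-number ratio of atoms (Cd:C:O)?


Assume 100 g of compound, divide each mass% by atomic mass to get moles, then normalize by the smallest to get a raw atom ratio.
Moles per 100 g: Cd: 65.2/112.414 = 0.58, C: 6.97/12.011 = 0.5803, O: 27.84/15.999 = 1.7401
Raw ratio (divide by min = 0.58): Cd: 1.0, C: 1.001, O: 3.0
Multiply by 1 to clear fractions: Cd: 1.0 ~= 1, C: 1.001 ~= 1, O: 3.0 ~= 3
Reduce by GCD to get the simplest whole-number ratio:

1:1:3


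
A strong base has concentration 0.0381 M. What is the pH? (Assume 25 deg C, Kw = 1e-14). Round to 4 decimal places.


A strong base dissociates completely, so [OH-] equals the given concentration.
pOH = -log10([OH-]) = -log10(0.0381) = 1.419075
pH = 14 - pOH = 14 - 1.419075
pH = 12.580925, rounded to 4 dp:

12.5809


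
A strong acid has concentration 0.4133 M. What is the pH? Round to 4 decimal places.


A strong acid dissociates completely, so [H+] equals the given concentration.
pH = -log10([H+]) = -log10(0.4133)
pH = 0.38373459, rounded to 4 dp:

0.3837


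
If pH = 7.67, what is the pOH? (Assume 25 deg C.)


At 25 deg C, pH + pOH = 14.
pOH = 14 - pH = 14 - 7.67
pOH = 6.33:

6.33


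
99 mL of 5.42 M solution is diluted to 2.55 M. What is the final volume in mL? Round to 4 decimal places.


Dilution: M1*V1 = M2*V2, solve for V2.
V2 = M1*V1 / M2
V2 = 5.42 * 99 / 2.55
V2 = 536.58 / 2.55
V2 = 210.42352941 mL, rounded to 4 dp:

210.4235 mL


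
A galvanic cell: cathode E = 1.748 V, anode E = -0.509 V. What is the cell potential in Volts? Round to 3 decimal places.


Standard cell potential: E_cell = E_cathode - E_anode.
E_cell = 1.748 - (-0.509)
E_cell = 2.257 V, rounded to 3 dp:

2.257 V


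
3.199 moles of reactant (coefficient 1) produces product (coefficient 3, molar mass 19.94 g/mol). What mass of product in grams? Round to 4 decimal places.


Use the coefficient ratio to convert reactant moles to product moles, then multiply by the product's molar mass.
moles_P = moles_R * (coeff_P / coeff_R) = 3.199 * (3/1) = 9.597
mass_P = moles_P * M_P = 9.597 * 19.94
mass_P = 191.36418 g, rounded to 4 dp:

191.3642 g


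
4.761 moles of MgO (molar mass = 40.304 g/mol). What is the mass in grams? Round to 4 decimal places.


mass = n * M
mass = 4.761 * 40.304
mass = 191.887344 g, rounded to 4 dp:

191.8873 g


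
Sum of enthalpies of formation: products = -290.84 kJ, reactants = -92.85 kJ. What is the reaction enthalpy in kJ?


dH_rxn = sum(dH_f products) - sum(dH_f reactants)
dH_rxn = -290.84 - (-92.85)
dH_rxn = -197.99 kJ:

-197.99 kJ


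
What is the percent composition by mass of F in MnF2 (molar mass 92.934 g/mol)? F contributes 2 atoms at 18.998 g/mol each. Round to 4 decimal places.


pct = 100 * (n_elem * M_elem) / M_total
mass_contribution = 2 * 18.998 = 37.996 g/mol
pct = 100 * 37.996 / 92.934
pct = 40.88492909 %, rounded to 4 dp:

40.8849 %


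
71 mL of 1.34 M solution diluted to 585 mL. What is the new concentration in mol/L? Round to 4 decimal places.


Dilution: M1*V1 = M2*V2, solve for M2.
M2 = M1*V1 / V2
M2 = 1.34 * 71 / 585
M2 = 95.14 / 585
M2 = 0.16263248 mol/L, rounded to 4 dp:

0.1626 mol/L


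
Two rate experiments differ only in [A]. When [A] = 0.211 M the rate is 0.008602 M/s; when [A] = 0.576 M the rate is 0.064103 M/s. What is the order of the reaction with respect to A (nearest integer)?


Rate is proportional to [A]^n, so rate2/rate1 = ([A]2/[A]1)^n. Take logs to solve for n.
rate2/rate1 = 0.064103 / 0.008602 = 7.4521
[A]2/[A]1 = 0.576 / 0.211 = 2.7299
n = ln(7.4521) / ln(2.7299) = 2.0
Nearest integer order:

2


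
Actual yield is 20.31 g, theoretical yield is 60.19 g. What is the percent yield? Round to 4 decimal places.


% yield = 100 * actual / theoretical
% yield = 100 * 20.31 / 60.19
% yield = 33.7431467 %, rounded to 4 dp:

33.7431 %


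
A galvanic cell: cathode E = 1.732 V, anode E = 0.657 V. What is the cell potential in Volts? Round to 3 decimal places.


Standard cell potential: E_cell = E_cathode - E_anode.
E_cell = 1.732 - (0.657)
E_cell = 1.075 V, rounded to 3 dp:

1.075 V


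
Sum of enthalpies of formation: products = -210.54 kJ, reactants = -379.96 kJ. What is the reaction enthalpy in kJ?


dH_rxn = sum(dH_f products) - sum(dH_f reactants)
dH_rxn = -210.54 - (-379.96)
dH_rxn = 169.42 kJ:

169.42 kJ


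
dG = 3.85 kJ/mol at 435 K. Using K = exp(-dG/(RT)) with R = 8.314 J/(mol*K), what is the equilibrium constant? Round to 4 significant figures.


dG is in kJ/mol; multiply by 1000 to match R in J/(mol*K).
RT = 8.314 * 435 = 3616.59 J/mol
exponent = -dG*1000 / (RT) = -(3.85*1000) / 3616.59 = -1.0645387
K = exp(-1.0645387)
K = 0.34488691, rounded to 4 significant figures:

0.3449


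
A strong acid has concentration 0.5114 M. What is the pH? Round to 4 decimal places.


A strong acid dissociates completely, so [H+] equals the given concentration.
pH = -log10([H+]) = -log10(0.5114)
pH = 0.29123928, rounded to 4 dp:

0.2912


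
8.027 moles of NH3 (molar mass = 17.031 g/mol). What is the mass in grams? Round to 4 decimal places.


mass = n * M
mass = 8.027 * 17.031
mass = 136.707837 g, rounded to 4 dp:

136.7078 g


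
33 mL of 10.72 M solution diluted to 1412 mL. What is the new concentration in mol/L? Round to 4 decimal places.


Dilution: M1*V1 = M2*V2, solve for M2.
M2 = M1*V1 / V2
M2 = 10.72 * 33 / 1412
M2 = 353.76 / 1412
M2 = 0.25053824 mol/L, rounded to 4 dp:

0.2505 mol/L


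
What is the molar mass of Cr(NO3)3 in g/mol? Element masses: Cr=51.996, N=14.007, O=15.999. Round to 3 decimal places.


M = sum(count * atomic_mass) over atoms.
M = 1*51.996 + 3*14.007 + 9*15.999
M = 51.996 + 42.021 + 143.991
M = 238.008 g/mol, rounded to 3 dp:

238.008 g/mol


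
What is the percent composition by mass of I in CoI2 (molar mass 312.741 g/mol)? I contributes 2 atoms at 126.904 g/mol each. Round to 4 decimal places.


pct = 100 * (n_elem * M_elem) / M_total
mass_contribution = 2 * 126.904 = 253.808 g/mol
pct = 100 * 253.808 / 312.741
pct = 81.15597251 %, rounded to 4 dp:

81.1560 %


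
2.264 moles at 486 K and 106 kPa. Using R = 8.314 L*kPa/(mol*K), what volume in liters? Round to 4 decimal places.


PV = nRT, solve for V = nRT / P.
nRT = 2.264 * 8.314 * 486 = 9147.9275
V = 9147.9275 / 106
V = 86.30120283 L, rounded to 4 dp:

86.3012 L


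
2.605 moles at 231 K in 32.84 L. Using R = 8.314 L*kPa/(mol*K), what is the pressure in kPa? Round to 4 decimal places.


PV = nRT, solve for P = nRT / V.
nRT = 2.605 * 8.314 * 231 = 5002.9911
P = 5002.9911 / 32.84
P = 152.34443057 kPa, rounded to 4 dp:

152.3444 kPa


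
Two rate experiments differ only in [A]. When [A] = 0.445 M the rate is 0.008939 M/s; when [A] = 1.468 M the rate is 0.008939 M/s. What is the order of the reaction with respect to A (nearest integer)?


Rate is proportional to [A]^n, so rate2/rate1 = ([A]2/[A]1)^n. Take logs to solve for n.
rate2/rate1 = 0.008939 / 0.008939 = 1.0
[A]2/[A]1 = 1.468 / 0.445 = 3.2989
n = ln(1.0) / ln(3.2989) = 0.0
Nearest integer order:

0


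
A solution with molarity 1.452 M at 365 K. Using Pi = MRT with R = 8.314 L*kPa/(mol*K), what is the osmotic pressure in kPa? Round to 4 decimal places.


Osmotic pressure (van't Hoff): Pi = M*R*T.
RT = 8.314 * 365 = 3034.61
Pi = 1.452 * 3034.61
Pi = 4406.25372 kPa, rounded to 4 dp:

4406.2537 kPa


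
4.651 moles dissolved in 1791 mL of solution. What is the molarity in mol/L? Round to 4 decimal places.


Convert volume to liters: V_L = V_mL / 1000.
V_L = 1791 / 1000 = 1.791 L
M = n / V_L = 4.651 / 1.791
M = 2.59687326 mol/L, rounded to 4 dp:

2.5969 mol/L


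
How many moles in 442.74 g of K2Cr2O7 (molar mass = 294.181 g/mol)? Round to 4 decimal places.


n = mass / M
n = 442.74 / 294.181
n = 1.50499182 mol, rounded to 4 dp:

1.5050 mol


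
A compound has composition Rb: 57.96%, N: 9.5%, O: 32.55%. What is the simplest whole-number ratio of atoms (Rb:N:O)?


Assume 100 g of compound, divide each mass% by atomic mass to get moles, then normalize by the smallest to get a raw atom ratio.
Moles per 100 g: Rb: 57.96/85.468 = 0.6781, N: 9.5/14.007 = 0.6782, O: 32.55/15.999 = 2.0345
Raw ratio (divide by min = 0.6781): Rb: 1.0, N: 1.0, O: 3.0
Multiply by 1 to clear fractions: Rb: 1.0 ~= 1, N: 1.0 ~= 1, O: 3.0 ~= 3
Reduce by GCD to get the simplest whole-number ratio:

1:1:3


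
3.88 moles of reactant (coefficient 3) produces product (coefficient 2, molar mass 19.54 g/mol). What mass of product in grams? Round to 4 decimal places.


Use the coefficient ratio to convert reactant moles to product moles, then multiply by the product's molar mass.
moles_P = moles_R * (coeff_P / coeff_R) = 3.88 * (2/3) = 2.586667
mass_P = moles_P * M_P = 2.586667 * 19.54
mass_P = 50.54347318 g, rounded to 4 dp:

50.5435 g


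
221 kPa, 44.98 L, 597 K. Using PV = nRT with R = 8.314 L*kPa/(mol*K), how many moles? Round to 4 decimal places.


PV = nRT, solve for n = PV / (RT).
PV = 221 * 44.98 = 9940.58
RT = 8.314 * 597 = 4963.458
n = 9940.58 / 4963.458
n = 2.00275292 mol, rounded to 4 dp:

2.0028 mol


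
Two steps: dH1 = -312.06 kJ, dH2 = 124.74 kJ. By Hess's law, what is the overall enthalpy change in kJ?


Hess's law: enthalpy is a state function, so add the step enthalpies.
dH_total = dH1 + dH2 = -312.06 + (124.74)
dH_total = -187.32 kJ:

-187.32 kJ


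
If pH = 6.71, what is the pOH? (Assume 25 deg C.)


At 25 deg C, pH + pOH = 14.
pOH = 14 - pH = 14 - 6.71
pOH = 7.29:

7.29


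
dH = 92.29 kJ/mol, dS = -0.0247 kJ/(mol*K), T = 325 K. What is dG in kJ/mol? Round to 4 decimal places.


Gibbs: dG = dH - T*dS (consistent units, dS already in kJ/(mol*K)).
T*dS = 325 * -0.0247 = -8.0275
dG = 92.29 - (-8.0275)
dG = 100.3175 kJ/mol, rounded to 4 dp:

100.3175 kJ/mol


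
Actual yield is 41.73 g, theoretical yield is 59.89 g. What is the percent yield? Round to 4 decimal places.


% yield = 100 * actual / theoretical
% yield = 100 * 41.73 / 59.89
% yield = 69.67774253 %, rounded to 4 dp:

69.6777 %


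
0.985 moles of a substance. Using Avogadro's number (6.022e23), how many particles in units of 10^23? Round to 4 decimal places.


N = n * NA, then divide by 1e23 for the requested units.
N / 1e23 = n * 6.022
N / 1e23 = 0.985 * 6.022
N / 1e23 = 5.93167, rounded to 4 dp:

5.9317


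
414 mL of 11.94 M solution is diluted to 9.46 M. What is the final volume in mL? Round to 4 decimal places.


Dilution: M1*V1 = M2*V2, solve for V2.
V2 = M1*V1 / M2
V2 = 11.94 * 414 / 9.46
V2 = 4943.16 / 9.46
V2 = 522.53276956 mL, rounded to 4 dp:

522.5328 mL


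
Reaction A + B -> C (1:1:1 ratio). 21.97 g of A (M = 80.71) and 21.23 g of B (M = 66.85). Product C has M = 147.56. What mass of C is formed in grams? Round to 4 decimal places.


Find moles of each reactant; the smaller value is the limiting reagent in a 1:1:1 reaction, so moles_C equals moles of the limiter.
n_A = mass_A / M_A = 21.97 / 80.71 = 0.272209 mol
n_B = mass_B / M_B = 21.23 / 66.85 = 0.317577 mol
Limiting reagent: A (smaller), n_limiting = 0.272209 mol
mass_C = n_limiting * M_C = 0.272209 * 147.56
mass_C = 40.16716004 g, rounded to 4 dp:

40.1672 g


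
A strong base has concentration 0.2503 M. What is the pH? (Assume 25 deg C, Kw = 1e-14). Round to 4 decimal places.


A strong base dissociates completely, so [OH-] equals the given concentration.
pOH = -log10([OH-]) = -log10(0.2503) = 0.601539
pH = 14 - pOH = 14 - 0.601539
pH = 13.398461, rounded to 4 dp:

13.3985


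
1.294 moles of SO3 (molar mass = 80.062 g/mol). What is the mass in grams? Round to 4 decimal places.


mass = n * M
mass = 1.294 * 80.062
mass = 103.600228 g, rounded to 4 dp:

103.6002 g


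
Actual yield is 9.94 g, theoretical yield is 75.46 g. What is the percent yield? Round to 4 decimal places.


% yield = 100 * actual / theoretical
% yield = 100 * 9.94 / 75.46
% yield = 13.17254174 %, rounded to 4 dp:

13.1725 %


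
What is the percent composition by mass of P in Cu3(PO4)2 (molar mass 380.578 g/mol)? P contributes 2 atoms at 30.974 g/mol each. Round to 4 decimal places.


pct = 100 * (n_elem * M_elem) / M_total
mass_contribution = 2 * 30.974 = 61.948 g/mol
pct = 100 * 61.948 / 380.578
pct = 16.27734656 %, rounded to 4 dp:

16.2773 %


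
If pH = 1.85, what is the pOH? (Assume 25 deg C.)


At 25 deg C, pH + pOH = 14.
pOH = 14 - pH = 14 - 1.85
pOH = 12.15:

12.15


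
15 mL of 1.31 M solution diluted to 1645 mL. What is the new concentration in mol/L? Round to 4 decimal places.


Dilution: M1*V1 = M2*V2, solve for M2.
M2 = M1*V1 / V2
M2 = 1.31 * 15 / 1645
M2 = 19.65 / 1645
M2 = 0.01194529 mol/L, rounded to 4 dp:

0.0119 mol/L


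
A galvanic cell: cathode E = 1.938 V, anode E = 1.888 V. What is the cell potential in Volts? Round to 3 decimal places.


Standard cell potential: E_cell = E_cathode - E_anode.
E_cell = 1.938 - (1.888)
E_cell = 0.05 V, rounded to 3 dp:

0.050 V


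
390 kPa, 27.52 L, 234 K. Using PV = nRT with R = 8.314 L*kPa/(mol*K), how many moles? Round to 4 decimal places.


PV = nRT, solve for n = PV / (RT).
PV = 390 * 27.52 = 10732.8
RT = 8.314 * 234 = 1945.476
n = 10732.8 / 1945.476
n = 5.51679897 mol, rounded to 4 dp:

5.5168 mol


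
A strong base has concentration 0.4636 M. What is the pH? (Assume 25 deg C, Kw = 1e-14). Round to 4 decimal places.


A strong base dissociates completely, so [OH-] equals the given concentration.
pOH = -log10([OH-]) = -log10(0.4636) = 0.333857
pH = 14 - pOH = 14 - 0.333857
pH = 13.666143, rounded to 4 dp:

13.6661


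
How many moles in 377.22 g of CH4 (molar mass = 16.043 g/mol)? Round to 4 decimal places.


n = mass / M
n = 377.22 / 16.043
n = 23.51305865 mol, rounded to 4 dp:

23.5131 mol


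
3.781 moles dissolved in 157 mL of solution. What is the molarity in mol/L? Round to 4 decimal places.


Convert volume to liters: V_L = V_mL / 1000.
V_L = 157 / 1000 = 0.157 L
M = n / V_L = 3.781 / 0.157
M = 24.08280255 mol/L, rounded to 4 dp:

24.0828 mol/L


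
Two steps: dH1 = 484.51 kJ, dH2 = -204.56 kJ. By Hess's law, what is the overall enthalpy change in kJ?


Hess's law: enthalpy is a state function, so add the step enthalpies.
dH_total = dH1 + dH2 = 484.51 + (-204.56)
dH_total = 279.95 kJ:

279.95 kJ


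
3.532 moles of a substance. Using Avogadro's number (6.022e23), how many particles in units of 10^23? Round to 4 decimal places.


N = n * NA, then divide by 1e23 for the requested units.
N / 1e23 = n * 6.022
N / 1e23 = 3.532 * 6.022
N / 1e23 = 21.269704, rounded to 4 dp:

21.2697


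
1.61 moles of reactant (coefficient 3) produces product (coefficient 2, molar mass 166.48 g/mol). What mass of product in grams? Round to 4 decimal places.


Use the coefficient ratio to convert reactant moles to product moles, then multiply by the product's molar mass.
moles_P = moles_R * (coeff_P / coeff_R) = 1.61 * (2/3) = 1.073333
mass_P = moles_P * M_P = 1.073333 * 166.48
mass_P = 178.68847784 g, rounded to 4 dp:

178.6885 g


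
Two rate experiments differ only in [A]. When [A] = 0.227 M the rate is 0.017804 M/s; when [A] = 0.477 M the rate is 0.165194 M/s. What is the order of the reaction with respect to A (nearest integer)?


Rate is proportional to [A]^n, so rate2/rate1 = ([A]2/[A]1)^n. Take logs to solve for n.
rate2/rate1 = 0.165194 / 0.017804 = 9.2785
[A]2/[A]1 = 0.477 / 0.227 = 2.1013
n = ln(9.2785) / ln(2.1013) = 3.0
Nearest integer order:

3


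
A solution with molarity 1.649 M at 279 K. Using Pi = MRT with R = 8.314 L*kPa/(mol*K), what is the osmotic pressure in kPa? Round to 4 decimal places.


Osmotic pressure (van't Hoff): Pi = M*R*T.
RT = 8.314 * 279 = 2319.606
Pi = 1.649 * 2319.606
Pi = 3825.030294 kPa, rounded to 4 dp:

3825.0303 kPa


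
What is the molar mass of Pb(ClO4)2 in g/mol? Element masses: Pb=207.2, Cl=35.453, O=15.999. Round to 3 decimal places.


M = sum(count * atomic_mass) over atoms.
M = 1*207.2 + 2*35.453 + 8*15.999
M = 207.2 + 70.906 + 127.992
M = 406.098 g/mol, rounded to 3 dp:

406.098 g/mol


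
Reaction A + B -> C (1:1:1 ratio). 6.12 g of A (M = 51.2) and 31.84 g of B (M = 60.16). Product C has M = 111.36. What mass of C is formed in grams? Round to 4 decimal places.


Find moles of each reactant; the smaller value is the limiting reagent in a 1:1:1 reaction, so moles_C equals moles of the limiter.
n_A = mass_A / M_A = 6.12 / 51.2 = 0.119531 mol
n_B = mass_B / M_B = 31.84 / 60.16 = 0.529255 mol
Limiting reagent: A (smaller), n_limiting = 0.119531 mol
mass_C = n_limiting * M_C = 0.119531 * 111.36
mass_C = 13.31097216 g, rounded to 4 dp:

13.3110 g


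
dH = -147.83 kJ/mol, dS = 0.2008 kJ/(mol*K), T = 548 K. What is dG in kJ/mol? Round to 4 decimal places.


Gibbs: dG = dH - T*dS (consistent units, dS already in kJ/(mol*K)).
T*dS = 548 * 0.2008 = 110.0384
dG = -147.83 - (110.0384)
dG = -257.8684 kJ/mol, rounded to 4 dp:

-257.8684 kJ/mol


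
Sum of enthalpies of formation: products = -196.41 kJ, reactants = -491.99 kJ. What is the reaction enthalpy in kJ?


dH_rxn = sum(dH_f products) - sum(dH_f reactants)
dH_rxn = -196.41 - (-491.99)
dH_rxn = 295.58 kJ:

295.58 kJ


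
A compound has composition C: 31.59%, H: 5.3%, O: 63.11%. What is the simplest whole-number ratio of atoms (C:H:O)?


Assume 100 g of compound, divide each mass% by atomic mass to get moles, then normalize by the smallest to get a raw atom ratio.
Moles per 100 g: C: 31.59/12.011 = 2.6301, H: 5.3/1.008 = 5.2579, O: 63.11/15.999 = 3.9446
Raw ratio (divide by min = 2.6301): C: 1.0, H: 1.999, O: 1.5
Multiply by 2 to clear fractions: C: 2.0 ~= 2, H: 3.998 ~= 4, O: 3.0 ~= 3
Reduce by GCD to get the simplest whole-number ratio:

2:4:3


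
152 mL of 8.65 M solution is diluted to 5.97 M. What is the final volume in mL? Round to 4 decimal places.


Dilution: M1*V1 = M2*V2, solve for V2.
V2 = M1*V1 / M2
V2 = 8.65 * 152 / 5.97
V2 = 1314.8 / 5.97
V2 = 220.23450586 mL, rounded to 4 dp:

220.2345 mL


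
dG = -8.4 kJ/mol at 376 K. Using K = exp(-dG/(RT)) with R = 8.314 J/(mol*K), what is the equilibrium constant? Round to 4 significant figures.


dG is in kJ/mol; multiply by 1000 to match R in J/(mol*K).
RT = 8.314 * 376 = 3126.064 J/mol
exponent = -dG*1000 / (RT) = -(-8.4*1000) / 3126.064 = 2.6870851
K = exp(2.6870851)
K = 14.688797, rounded to 4 significant figures:

14.69


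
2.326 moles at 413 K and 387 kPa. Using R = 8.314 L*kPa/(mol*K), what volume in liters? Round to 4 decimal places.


PV = nRT, solve for V = nRT / P.
nRT = 2.326 * 8.314 * 413 = 7986.7443
V = 7986.7443 / 387
V = 20.63758217 L, rounded to 4 dp:

20.6376 L


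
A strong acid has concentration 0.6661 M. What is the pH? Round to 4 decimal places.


A strong acid dissociates completely, so [H+] equals the given concentration.
pH = -log10([H+]) = -log10(0.6661)
pH = 0.17646057, rounded to 4 dp:

0.1765


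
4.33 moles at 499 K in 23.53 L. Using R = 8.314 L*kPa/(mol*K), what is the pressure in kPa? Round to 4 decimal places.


PV = nRT, solve for P = nRT / V.
nRT = 4.33 * 8.314 * 499 = 17963.8104
P = 17963.8104 / 23.53
P = 763.44285593 kPa, rounded to 4 dp:

763.4429 kPa


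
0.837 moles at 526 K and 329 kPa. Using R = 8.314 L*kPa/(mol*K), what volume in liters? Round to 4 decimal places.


PV = nRT, solve for V = nRT / P.
nRT = 0.837 * 8.314 * 526 = 3660.3383
V = 3660.3383 / 329
V = 11.12564833 L, rounded to 4 dp:

11.1256 L


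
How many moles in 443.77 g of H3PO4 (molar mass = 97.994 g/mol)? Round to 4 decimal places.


n = mass / M
n = 443.77 / 97.994
n = 4.52854256 mol, rounded to 4 dp:

4.5285 mol


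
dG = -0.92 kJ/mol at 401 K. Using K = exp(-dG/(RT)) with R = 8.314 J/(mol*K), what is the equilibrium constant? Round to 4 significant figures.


dG is in kJ/mol; multiply by 1000 to match R in J/(mol*K).
RT = 8.314 * 401 = 3333.914 J/mol
exponent = -dG*1000 / (RT) = -(-0.92*1000) / 3333.914 = 0.27595193
K = exp(0.27595193)
K = 1.3177845, rounded to 4 significant figures:

1.318


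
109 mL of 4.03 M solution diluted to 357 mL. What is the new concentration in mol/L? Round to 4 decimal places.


Dilution: M1*V1 = M2*V2, solve for M2.
M2 = M1*V1 / V2
M2 = 4.03 * 109 / 357
M2 = 439.27 / 357
M2 = 1.23044818 mol/L, rounded to 4 dp:

1.2304 mol/L


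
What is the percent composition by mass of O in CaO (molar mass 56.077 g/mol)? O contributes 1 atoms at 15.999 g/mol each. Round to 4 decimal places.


pct = 100 * (n_elem * M_elem) / M_total
mass_contribution = 1 * 15.999 = 15.999 g/mol
pct = 100 * 15.999 / 56.077
pct = 28.53041354 %, rounded to 4 dp:

28.5304 %


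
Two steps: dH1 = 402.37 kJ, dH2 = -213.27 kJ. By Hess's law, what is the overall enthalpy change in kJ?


Hess's law: enthalpy is a state function, so add the step enthalpies.
dH_total = dH1 + dH2 = 402.37 + (-213.27)
dH_total = 189.1 kJ:

189.10 kJ


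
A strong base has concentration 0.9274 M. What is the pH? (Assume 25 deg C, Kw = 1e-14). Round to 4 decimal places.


A strong base dissociates completely, so [OH-] equals the given concentration.
pOH = -log10([OH-]) = -log10(0.9274) = 0.032733
pH = 14 - pOH = 14 - 0.032733
pH = 13.967267, rounded to 4 dp:

13.9673


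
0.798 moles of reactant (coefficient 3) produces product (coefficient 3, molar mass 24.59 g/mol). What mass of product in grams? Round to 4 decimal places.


Use the coefficient ratio to convert reactant moles to product moles, then multiply by the product's molar mass.
moles_P = moles_R * (coeff_P / coeff_R) = 0.798 * (3/3) = 0.798
mass_P = moles_P * M_P = 0.798 * 24.59
mass_P = 19.62282 g, rounded to 4 dp:

19.6228 g


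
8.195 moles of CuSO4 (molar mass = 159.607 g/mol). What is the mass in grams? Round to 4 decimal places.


mass = n * M
mass = 8.195 * 159.607
mass = 1307.979365 g, rounded to 4 dp:

1307.9794 g


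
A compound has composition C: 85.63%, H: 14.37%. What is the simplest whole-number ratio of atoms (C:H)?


Assume 100 g of compound, divide each mass% by atomic mass to get moles, then normalize by the smallest to get a raw atom ratio.
Moles per 100 g: C: 85.63/12.011 = 7.1293, H: 14.37/1.008 = 14.256
Raw ratio (divide by min = 7.1293): C: 1.0, H: 2.0
Multiply by 1 to clear fractions: C: 1.0 ~= 1, H: 2.0 ~= 2
Reduce by GCD to get the simplest whole-number ratio:

1:2


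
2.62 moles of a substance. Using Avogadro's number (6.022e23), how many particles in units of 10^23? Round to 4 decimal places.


N = n * NA, then divide by 1e23 for the requested units.
N / 1e23 = n * 6.022
N / 1e23 = 2.62 * 6.022
N / 1e23 = 15.77764, rounded to 4 dp:

15.7776


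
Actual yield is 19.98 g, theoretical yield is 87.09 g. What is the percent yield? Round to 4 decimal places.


% yield = 100 * actual / theoretical
% yield = 100 * 19.98 / 87.09
% yield = 22.94178436 %, rounded to 4 dp:

22.9418 %


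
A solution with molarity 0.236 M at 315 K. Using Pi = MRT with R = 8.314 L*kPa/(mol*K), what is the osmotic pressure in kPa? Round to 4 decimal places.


Osmotic pressure (van't Hoff): Pi = M*R*T.
RT = 8.314 * 315 = 2618.91
Pi = 0.236 * 2618.91
Pi = 618.06276 kPa, rounded to 4 dp:

618.0628 kPa


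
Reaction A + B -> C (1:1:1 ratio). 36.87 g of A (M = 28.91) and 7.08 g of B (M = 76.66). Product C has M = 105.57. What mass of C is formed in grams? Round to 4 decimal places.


Find moles of each reactant; the smaller value is the limiting reagent in a 1:1:1 reaction, so moles_C equals moles of the limiter.
n_A = mass_A / M_A = 36.87 / 28.91 = 1.275337 mol
n_B = mass_B / M_B = 7.08 / 76.66 = 0.092356 mol
Limiting reagent: B (smaller), n_limiting = 0.092356 mol
mass_C = n_limiting * M_C = 0.092356 * 105.57
mass_C = 9.75002292 g, rounded to 4 dp:

9.7500 g


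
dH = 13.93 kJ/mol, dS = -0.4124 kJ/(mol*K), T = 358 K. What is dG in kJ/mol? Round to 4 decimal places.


Gibbs: dG = dH - T*dS (consistent units, dS already in kJ/(mol*K)).
T*dS = 358 * -0.4124 = -147.6392
dG = 13.93 - (-147.6392)
dG = 161.5692 kJ/mol, rounded to 4 dp:

161.5692 kJ/mol


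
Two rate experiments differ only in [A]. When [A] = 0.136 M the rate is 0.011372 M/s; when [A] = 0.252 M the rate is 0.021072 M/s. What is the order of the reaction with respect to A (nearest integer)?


Rate is proportional to [A]^n, so rate2/rate1 = ([A]2/[A]1)^n. Take logs to solve for n.
rate2/rate1 = 0.021072 / 0.011372 = 1.853
[A]2/[A]1 = 0.252 / 0.136 = 1.8529
n = ln(1.853) / ln(1.8529) = 1.0
Nearest integer order:

1


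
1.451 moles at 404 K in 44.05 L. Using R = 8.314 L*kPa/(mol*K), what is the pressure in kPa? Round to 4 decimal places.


PV = nRT, solve for P = nRT / V.
nRT = 1.451 * 8.314 * 404 = 4873.7001
P = 4873.7001 / 44.05
P = 110.64018388 kPa, rounded to 4 dp:

110.6402 kPa


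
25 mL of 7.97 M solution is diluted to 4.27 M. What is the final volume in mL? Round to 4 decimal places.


Dilution: M1*V1 = M2*V2, solve for V2.
V2 = M1*V1 / M2
V2 = 7.97 * 25 / 4.27
V2 = 199.25 / 4.27
V2 = 46.66276347 mL, rounded to 4 dp:

46.6628 mL


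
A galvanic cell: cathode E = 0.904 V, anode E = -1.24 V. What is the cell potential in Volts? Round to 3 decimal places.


Standard cell potential: E_cell = E_cathode - E_anode.
E_cell = 0.904 - (-1.24)
E_cell = 2.144 V, rounded to 3 dp:

2.144 V


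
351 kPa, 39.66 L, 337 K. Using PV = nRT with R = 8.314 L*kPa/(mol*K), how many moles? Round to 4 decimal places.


PV = nRT, solve for n = PV / (RT).
PV = 351 * 39.66 = 13920.66
RT = 8.314 * 337 = 2801.818
n = 13920.66 / 2801.818
n = 4.96843835 mol, rounded to 4 dp:

4.9684 mol


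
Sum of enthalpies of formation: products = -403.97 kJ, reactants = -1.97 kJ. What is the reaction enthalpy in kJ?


dH_rxn = sum(dH_f products) - sum(dH_f reactants)
dH_rxn = -403.97 - (-1.97)
dH_rxn = -402.0 kJ:

-402.00 kJ


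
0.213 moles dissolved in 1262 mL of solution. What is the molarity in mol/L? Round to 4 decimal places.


Convert volume to liters: V_L = V_mL / 1000.
V_L = 1262 / 1000 = 1.262 L
M = n / V_L = 0.213 / 1.262
M = 0.16877971 mol/L, rounded to 4 dp:

0.1688 mol/L


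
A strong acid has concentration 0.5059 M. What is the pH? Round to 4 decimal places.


A strong acid dissociates completely, so [H+] equals the given concentration.
pH = -log10([H+]) = -log10(0.5059)
pH = 0.29593532, rounded to 4 dp:

0.2959


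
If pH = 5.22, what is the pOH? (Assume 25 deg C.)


At 25 deg C, pH + pOH = 14.
pOH = 14 - pH = 14 - 5.22
pOH = 8.78:

8.78


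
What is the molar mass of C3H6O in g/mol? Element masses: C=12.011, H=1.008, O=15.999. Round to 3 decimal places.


M = sum(count * atomic_mass) over atoms.
M = 3*12.011 + 6*1.008 + 1*15.999
M = 36.033 + 6.048 + 15.999
M = 58.08 g/mol, rounded to 3 dp:

58.080 g/mol


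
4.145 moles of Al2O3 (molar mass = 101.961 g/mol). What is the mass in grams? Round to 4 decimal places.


mass = n * M
mass = 4.145 * 101.961
mass = 422.628345 g, rounded to 4 dp:

422.6283 g


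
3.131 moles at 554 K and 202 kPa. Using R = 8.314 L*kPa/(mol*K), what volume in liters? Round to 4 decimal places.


PV = nRT, solve for V = nRT / P.
nRT = 3.131 * 8.314 * 554 = 14421.2482
V = 14421.2482 / 202
V = 71.39231782 L, rounded to 4 dp:

71.3923 L


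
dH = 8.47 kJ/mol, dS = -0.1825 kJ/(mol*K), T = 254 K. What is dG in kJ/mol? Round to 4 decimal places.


Gibbs: dG = dH - T*dS (consistent units, dS already in kJ/(mol*K)).
T*dS = 254 * -0.1825 = -46.355
dG = 8.47 - (-46.355)
dG = 54.825 kJ/mol, rounded to 4 dp:

54.8250 kJ/mol


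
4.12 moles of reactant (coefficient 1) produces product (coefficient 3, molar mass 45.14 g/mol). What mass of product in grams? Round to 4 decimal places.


Use the coefficient ratio to convert reactant moles to product moles, then multiply by the product's molar mass.
moles_P = moles_R * (coeff_P / coeff_R) = 4.12 * (3/1) = 12.36
mass_P = moles_P * M_P = 12.36 * 45.14
mass_P = 557.9304 g, rounded to 4 dp:

557.9304 g


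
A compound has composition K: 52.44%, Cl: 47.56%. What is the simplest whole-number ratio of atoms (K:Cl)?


Assume 100 g of compound, divide each mass% by atomic mass to get moles, then normalize by the smallest to get a raw atom ratio.
Moles per 100 g: K: 52.44/39.098 = 1.3412, Cl: 47.56/35.453 = 1.3415
Raw ratio (divide by min = 1.3412): K: 1.0, Cl: 1.0
Multiply by 1 to clear fractions: K: 1.0 ~= 1, Cl: 1.0 ~= 1
Reduce by GCD to get the simplest whole-number ratio:

1:1


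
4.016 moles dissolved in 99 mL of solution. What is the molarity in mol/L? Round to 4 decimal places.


Convert volume to liters: V_L = V_mL / 1000.
V_L = 99 / 1000 = 0.099 L
M = n / V_L = 4.016 / 0.099
M = 40.56565657 mol/L, rounded to 4 dp:

40.5657 mol/L


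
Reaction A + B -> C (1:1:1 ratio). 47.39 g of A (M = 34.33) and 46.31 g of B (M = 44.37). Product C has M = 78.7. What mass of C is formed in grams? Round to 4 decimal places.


Find moles of each reactant; the smaller value is the limiting reagent in a 1:1:1 reaction, so moles_C equals moles of the limiter.
n_A = mass_A / M_A = 47.39 / 34.33 = 1.380425 mol
n_B = mass_B / M_B = 46.31 / 44.37 = 1.043723 mol
Limiting reagent: B (smaller), n_limiting = 1.043723 mol
mass_C = n_limiting * M_C = 1.043723 * 78.7
mass_C = 82.1410001 g, rounded to 4 dp:

82.1410 g


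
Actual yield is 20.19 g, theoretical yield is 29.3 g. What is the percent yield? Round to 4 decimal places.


% yield = 100 * actual / theoretical
% yield = 100 * 20.19 / 29.3
% yield = 68.90784983 %, rounded to 4 dp:

68.9078 %


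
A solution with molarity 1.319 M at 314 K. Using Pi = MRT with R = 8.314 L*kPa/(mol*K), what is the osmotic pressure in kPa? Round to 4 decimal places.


Osmotic pressure (van't Hoff): Pi = M*R*T.
RT = 8.314 * 314 = 2610.596
Pi = 1.319 * 2610.596
Pi = 3443.376124 kPa, rounded to 4 dp:

3443.3761 kPa


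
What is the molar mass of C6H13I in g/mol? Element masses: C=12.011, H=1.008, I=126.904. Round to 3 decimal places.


M = sum(count * atomic_mass) over atoms.
M = 6*12.011 + 13*1.008 + 1*126.904
M = 72.066 + 13.104 + 126.904
M = 212.074 g/mol, rounded to 3 dp:

212.074 g/mol


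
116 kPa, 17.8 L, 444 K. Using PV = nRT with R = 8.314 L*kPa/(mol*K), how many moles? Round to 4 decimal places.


PV = nRT, solve for n = PV / (RT).
PV = 116 * 17.8 = 2064.8
RT = 8.314 * 444 = 3691.416
n = 2064.8 / 3691.416
n = 0.55935175 mol, rounded to 4 dp:

0.5594 mol


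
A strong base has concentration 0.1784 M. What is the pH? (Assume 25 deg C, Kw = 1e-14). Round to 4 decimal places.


A strong base dissociates completely, so [OH-] equals the given concentration.
pOH = -log10([OH-]) = -log10(0.1784) = 0.748605
pH = 14 - pOH = 14 - 0.748605
pH = 13.251395, rounded to 4 dp:

13.2514


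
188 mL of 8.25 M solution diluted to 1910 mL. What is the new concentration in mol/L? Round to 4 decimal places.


Dilution: M1*V1 = M2*V2, solve for M2.
M2 = M1*V1 / V2
M2 = 8.25 * 188 / 1910
M2 = 1551.0 / 1910
M2 = 0.81204188 mol/L, rounded to 4 dp:

0.8120 mol/L
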